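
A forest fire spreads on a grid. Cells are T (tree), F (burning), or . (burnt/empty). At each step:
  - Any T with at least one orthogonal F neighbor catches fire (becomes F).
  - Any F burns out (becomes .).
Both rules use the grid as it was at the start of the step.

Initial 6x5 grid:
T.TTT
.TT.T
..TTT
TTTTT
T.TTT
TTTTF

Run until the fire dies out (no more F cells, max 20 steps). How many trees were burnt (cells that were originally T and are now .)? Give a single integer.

Answer: 22

Derivation:
Step 1: +2 fires, +1 burnt (F count now 2)
Step 2: +3 fires, +2 burnt (F count now 3)
Step 3: +4 fires, +3 burnt (F count now 4)
Step 4: +4 fires, +4 burnt (F count now 4)
Step 5: +4 fires, +4 burnt (F count now 4)
Step 6: +3 fires, +4 burnt (F count now 3)
Step 7: +2 fires, +3 burnt (F count now 2)
Step 8: +0 fires, +2 burnt (F count now 0)
Fire out after step 8
Initially T: 23, now '.': 29
Total burnt (originally-T cells now '.'): 22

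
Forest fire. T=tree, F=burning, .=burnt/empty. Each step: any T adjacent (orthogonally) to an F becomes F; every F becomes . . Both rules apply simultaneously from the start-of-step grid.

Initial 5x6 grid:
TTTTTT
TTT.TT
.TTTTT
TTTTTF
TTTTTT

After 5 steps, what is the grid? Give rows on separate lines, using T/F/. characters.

Step 1: 3 trees catch fire, 1 burn out
  TTTTTT
  TTT.TT
  .TTTTF
  TTTTF.
  TTTTTF
Step 2: 4 trees catch fire, 3 burn out
  TTTTTT
  TTT.TF
  .TTTF.
  TTTF..
  TTTTF.
Step 3: 5 trees catch fire, 4 burn out
  TTTTTF
  TTT.F.
  .TTF..
  TTF...
  TTTF..
Step 4: 4 trees catch fire, 5 burn out
  TTTTF.
  TTT...
  .TF...
  TF....
  TTF...
Step 5: 5 trees catch fire, 4 burn out
  TTTF..
  TTF...
  .F....
  F.....
  TF....

TTTF..
TTF...
.F....
F.....
TF....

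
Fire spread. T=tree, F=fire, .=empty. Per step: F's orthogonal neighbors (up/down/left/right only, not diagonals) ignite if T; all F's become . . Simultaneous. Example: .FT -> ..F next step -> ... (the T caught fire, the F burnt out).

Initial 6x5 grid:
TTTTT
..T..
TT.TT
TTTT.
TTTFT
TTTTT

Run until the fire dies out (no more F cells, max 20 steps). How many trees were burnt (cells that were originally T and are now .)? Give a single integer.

Answer: 17

Derivation:
Step 1: +4 fires, +1 burnt (F count now 4)
Step 2: +5 fires, +4 burnt (F count now 5)
Step 3: +4 fires, +5 burnt (F count now 4)
Step 4: +3 fires, +4 burnt (F count now 3)
Step 5: +1 fires, +3 burnt (F count now 1)
Step 6: +0 fires, +1 burnt (F count now 0)
Fire out after step 6
Initially T: 23, now '.': 24
Total burnt (originally-T cells now '.'): 17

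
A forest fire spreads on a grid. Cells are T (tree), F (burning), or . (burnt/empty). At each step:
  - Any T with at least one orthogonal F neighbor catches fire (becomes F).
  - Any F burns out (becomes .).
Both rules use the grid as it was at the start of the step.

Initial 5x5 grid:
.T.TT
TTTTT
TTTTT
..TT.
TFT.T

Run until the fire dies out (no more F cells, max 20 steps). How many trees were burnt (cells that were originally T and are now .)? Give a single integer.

Answer: 17

Derivation:
Step 1: +2 fires, +1 burnt (F count now 2)
Step 2: +1 fires, +2 burnt (F count now 1)
Step 3: +2 fires, +1 burnt (F count now 2)
Step 4: +3 fires, +2 burnt (F count now 3)
Step 5: +4 fires, +3 burnt (F count now 4)
Step 6: +4 fires, +4 burnt (F count now 4)
Step 7: +1 fires, +4 burnt (F count now 1)
Step 8: +0 fires, +1 burnt (F count now 0)
Fire out after step 8
Initially T: 18, now '.': 24
Total burnt (originally-T cells now '.'): 17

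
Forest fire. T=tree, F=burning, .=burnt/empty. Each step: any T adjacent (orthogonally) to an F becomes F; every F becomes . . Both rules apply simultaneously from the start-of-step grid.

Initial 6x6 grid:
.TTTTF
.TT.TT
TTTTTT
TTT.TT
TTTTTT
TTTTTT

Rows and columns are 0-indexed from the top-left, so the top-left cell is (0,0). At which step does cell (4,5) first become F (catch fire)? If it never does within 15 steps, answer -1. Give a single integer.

Step 1: cell (4,5)='T' (+2 fires, +1 burnt)
Step 2: cell (4,5)='T' (+3 fires, +2 burnt)
Step 3: cell (4,5)='T' (+3 fires, +3 burnt)
Step 4: cell (4,5)='F' (+5 fires, +3 burnt)
  -> target ignites at step 4
Step 5: cell (4,5)='.' (+4 fires, +5 burnt)
Step 6: cell (4,5)='.' (+4 fires, +4 burnt)
Step 7: cell (4,5)='.' (+4 fires, +4 burnt)
Step 8: cell (4,5)='.' (+3 fires, +4 burnt)
Step 9: cell (4,5)='.' (+2 fires, +3 burnt)
Step 10: cell (4,5)='.' (+1 fires, +2 burnt)
Step 11: cell (4,5)='.' (+0 fires, +1 burnt)
  fire out at step 11

4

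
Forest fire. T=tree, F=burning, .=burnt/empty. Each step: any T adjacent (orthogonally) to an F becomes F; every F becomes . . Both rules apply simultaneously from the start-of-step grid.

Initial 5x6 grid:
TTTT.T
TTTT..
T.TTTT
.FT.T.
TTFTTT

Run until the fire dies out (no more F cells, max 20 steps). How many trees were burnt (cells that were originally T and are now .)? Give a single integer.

Answer: 20

Derivation:
Step 1: +3 fires, +2 burnt (F count now 3)
Step 2: +3 fires, +3 burnt (F count now 3)
Step 3: +4 fires, +3 burnt (F count now 4)
Step 4: +4 fires, +4 burnt (F count now 4)
Step 5: +4 fires, +4 burnt (F count now 4)
Step 6: +2 fires, +4 burnt (F count now 2)
Step 7: +0 fires, +2 burnt (F count now 0)
Fire out after step 7
Initially T: 21, now '.': 29
Total burnt (originally-T cells now '.'): 20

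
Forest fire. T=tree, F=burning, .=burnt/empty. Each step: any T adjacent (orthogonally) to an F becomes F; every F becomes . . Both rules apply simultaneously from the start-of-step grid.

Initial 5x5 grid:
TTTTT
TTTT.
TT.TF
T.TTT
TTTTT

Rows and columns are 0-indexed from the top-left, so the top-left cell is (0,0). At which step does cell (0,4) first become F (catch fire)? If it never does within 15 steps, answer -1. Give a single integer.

Step 1: cell (0,4)='T' (+2 fires, +1 burnt)
Step 2: cell (0,4)='T' (+3 fires, +2 burnt)
Step 3: cell (0,4)='T' (+4 fires, +3 burnt)
Step 4: cell (0,4)='F' (+4 fires, +4 burnt)
  -> target ignites at step 4
Step 5: cell (0,4)='.' (+4 fires, +4 burnt)
Step 6: cell (0,4)='.' (+3 fires, +4 burnt)
Step 7: cell (0,4)='.' (+1 fires, +3 burnt)
Step 8: cell (0,4)='.' (+0 fires, +1 burnt)
  fire out at step 8

4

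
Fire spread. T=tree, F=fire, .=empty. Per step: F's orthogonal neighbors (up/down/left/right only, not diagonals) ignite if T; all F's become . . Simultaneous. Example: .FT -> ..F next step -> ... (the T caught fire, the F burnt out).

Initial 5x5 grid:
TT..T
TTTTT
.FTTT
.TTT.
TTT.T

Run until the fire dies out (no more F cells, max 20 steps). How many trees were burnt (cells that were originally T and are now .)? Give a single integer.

Answer: 17

Derivation:
Step 1: +3 fires, +1 burnt (F count now 3)
Step 2: +6 fires, +3 burnt (F count now 6)
Step 3: +6 fires, +6 burnt (F count now 6)
Step 4: +1 fires, +6 burnt (F count now 1)
Step 5: +1 fires, +1 burnt (F count now 1)
Step 6: +0 fires, +1 burnt (F count now 0)
Fire out after step 6
Initially T: 18, now '.': 24
Total burnt (originally-T cells now '.'): 17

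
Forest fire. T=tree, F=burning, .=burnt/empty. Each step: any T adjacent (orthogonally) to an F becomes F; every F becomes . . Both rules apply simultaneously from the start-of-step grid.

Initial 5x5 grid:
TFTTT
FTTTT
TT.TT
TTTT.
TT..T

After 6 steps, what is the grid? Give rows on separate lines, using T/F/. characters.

Step 1: 4 trees catch fire, 2 burn out
  F.FTT
  .FTTT
  FT.TT
  TTTT.
  TT..T
Step 2: 4 trees catch fire, 4 burn out
  ...FT
  ..FTT
  .F.TT
  FTTT.
  TT..T
Step 3: 4 trees catch fire, 4 burn out
  ....F
  ...FT
  ...TT
  .FTT.
  FT..T
Step 4: 4 trees catch fire, 4 burn out
  .....
  ....F
  ...FT
  ..FT.
  .F..T
Step 5: 2 trees catch fire, 4 burn out
  .....
  .....
  ....F
  ...F.
  ....T
Step 6: 0 trees catch fire, 2 burn out
  .....
  .....
  .....
  .....
  ....T

.....
.....
.....
.....
....T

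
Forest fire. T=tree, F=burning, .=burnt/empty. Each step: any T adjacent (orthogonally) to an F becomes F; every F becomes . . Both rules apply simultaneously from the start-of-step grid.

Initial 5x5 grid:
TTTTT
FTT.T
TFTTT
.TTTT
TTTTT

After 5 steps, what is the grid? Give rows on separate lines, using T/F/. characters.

Step 1: 5 trees catch fire, 2 burn out
  FTTTT
  .FT.T
  F.FTT
  .FTTT
  TTTTT
Step 2: 5 trees catch fire, 5 burn out
  .FTTT
  ..F.T
  ...FT
  ..FTT
  TFTTT
Step 3: 5 trees catch fire, 5 burn out
  ..FTT
  ....T
  ....F
  ...FT
  F.FTT
Step 4: 4 trees catch fire, 5 burn out
  ...FT
  ....F
  .....
  ....F
  ...FT
Step 5: 2 trees catch fire, 4 burn out
  ....F
  .....
  .....
  .....
  ....F

....F
.....
.....
.....
....F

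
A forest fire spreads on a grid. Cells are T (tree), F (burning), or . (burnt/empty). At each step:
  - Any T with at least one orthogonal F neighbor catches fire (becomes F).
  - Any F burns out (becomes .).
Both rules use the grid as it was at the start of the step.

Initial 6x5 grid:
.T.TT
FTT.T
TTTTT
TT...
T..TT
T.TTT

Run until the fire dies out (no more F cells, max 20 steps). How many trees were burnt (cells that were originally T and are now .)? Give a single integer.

Step 1: +2 fires, +1 burnt (F count now 2)
Step 2: +4 fires, +2 burnt (F count now 4)
Step 3: +3 fires, +4 burnt (F count now 3)
Step 4: +2 fires, +3 burnt (F count now 2)
Step 5: +1 fires, +2 burnt (F count now 1)
Step 6: +1 fires, +1 burnt (F count now 1)
Step 7: +1 fires, +1 burnt (F count now 1)
Step 8: +1 fires, +1 burnt (F count now 1)
Step 9: +0 fires, +1 burnt (F count now 0)
Fire out after step 9
Initially T: 20, now '.': 25
Total burnt (originally-T cells now '.'): 15

Answer: 15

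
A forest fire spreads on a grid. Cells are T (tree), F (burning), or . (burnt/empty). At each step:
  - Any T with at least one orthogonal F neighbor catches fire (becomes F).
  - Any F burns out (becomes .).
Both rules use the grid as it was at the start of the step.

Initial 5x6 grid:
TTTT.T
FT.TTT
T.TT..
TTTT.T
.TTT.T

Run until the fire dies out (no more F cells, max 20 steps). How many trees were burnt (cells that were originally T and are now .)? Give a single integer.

Answer: 19

Derivation:
Step 1: +3 fires, +1 burnt (F count now 3)
Step 2: +2 fires, +3 burnt (F count now 2)
Step 3: +2 fires, +2 burnt (F count now 2)
Step 4: +3 fires, +2 burnt (F count now 3)
Step 5: +4 fires, +3 burnt (F count now 4)
Step 6: +3 fires, +4 burnt (F count now 3)
Step 7: +1 fires, +3 burnt (F count now 1)
Step 8: +1 fires, +1 burnt (F count now 1)
Step 9: +0 fires, +1 burnt (F count now 0)
Fire out after step 9
Initially T: 21, now '.': 28
Total burnt (originally-T cells now '.'): 19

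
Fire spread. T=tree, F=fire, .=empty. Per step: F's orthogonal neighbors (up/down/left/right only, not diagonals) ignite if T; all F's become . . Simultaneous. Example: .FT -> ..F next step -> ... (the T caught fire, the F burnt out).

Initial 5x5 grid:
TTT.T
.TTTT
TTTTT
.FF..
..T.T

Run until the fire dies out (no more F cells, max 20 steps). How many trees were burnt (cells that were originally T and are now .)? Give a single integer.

Step 1: +3 fires, +2 burnt (F count now 3)
Step 2: +4 fires, +3 burnt (F count now 4)
Step 3: +4 fires, +4 burnt (F count now 4)
Step 4: +2 fires, +4 burnt (F count now 2)
Step 5: +1 fires, +2 burnt (F count now 1)
Step 6: +0 fires, +1 burnt (F count now 0)
Fire out after step 6
Initially T: 15, now '.': 24
Total burnt (originally-T cells now '.'): 14

Answer: 14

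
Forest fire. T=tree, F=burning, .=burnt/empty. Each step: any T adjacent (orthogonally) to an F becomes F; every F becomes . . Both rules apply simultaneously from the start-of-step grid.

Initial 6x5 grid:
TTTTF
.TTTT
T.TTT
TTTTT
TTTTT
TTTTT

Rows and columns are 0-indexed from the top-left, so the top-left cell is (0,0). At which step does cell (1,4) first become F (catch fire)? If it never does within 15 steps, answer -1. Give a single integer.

Step 1: cell (1,4)='F' (+2 fires, +1 burnt)
  -> target ignites at step 1
Step 2: cell (1,4)='.' (+3 fires, +2 burnt)
Step 3: cell (1,4)='.' (+4 fires, +3 burnt)
Step 4: cell (1,4)='.' (+5 fires, +4 burnt)
Step 5: cell (1,4)='.' (+3 fires, +5 burnt)
Step 6: cell (1,4)='.' (+3 fires, +3 burnt)
Step 7: cell (1,4)='.' (+3 fires, +3 burnt)
Step 8: cell (1,4)='.' (+3 fires, +3 burnt)
Step 9: cell (1,4)='.' (+1 fires, +3 burnt)
Step 10: cell (1,4)='.' (+0 fires, +1 burnt)
  fire out at step 10

1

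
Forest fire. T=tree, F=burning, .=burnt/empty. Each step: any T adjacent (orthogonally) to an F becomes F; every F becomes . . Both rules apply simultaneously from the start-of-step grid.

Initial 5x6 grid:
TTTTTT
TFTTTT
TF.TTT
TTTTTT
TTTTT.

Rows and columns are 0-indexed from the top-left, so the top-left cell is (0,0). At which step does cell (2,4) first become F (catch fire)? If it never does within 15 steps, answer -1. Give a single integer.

Step 1: cell (2,4)='T' (+5 fires, +2 burnt)
Step 2: cell (2,4)='T' (+6 fires, +5 burnt)
Step 3: cell (2,4)='T' (+6 fires, +6 burnt)
Step 4: cell (2,4)='F' (+5 fires, +6 burnt)
  -> target ignites at step 4
Step 5: cell (2,4)='.' (+4 fires, +5 burnt)
Step 6: cell (2,4)='.' (+0 fires, +4 burnt)
  fire out at step 6

4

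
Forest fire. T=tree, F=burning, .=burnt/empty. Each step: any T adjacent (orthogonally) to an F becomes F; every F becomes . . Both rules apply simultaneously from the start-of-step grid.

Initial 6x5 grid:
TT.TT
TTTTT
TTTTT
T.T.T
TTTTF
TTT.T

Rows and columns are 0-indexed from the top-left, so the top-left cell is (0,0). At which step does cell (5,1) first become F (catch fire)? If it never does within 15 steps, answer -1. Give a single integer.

Step 1: cell (5,1)='T' (+3 fires, +1 burnt)
Step 2: cell (5,1)='T' (+2 fires, +3 burnt)
Step 3: cell (5,1)='T' (+5 fires, +2 burnt)
Step 4: cell (5,1)='F' (+5 fires, +5 burnt)
  -> target ignites at step 4
Step 5: cell (5,1)='.' (+5 fires, +5 burnt)
Step 6: cell (5,1)='.' (+2 fires, +5 burnt)
Step 7: cell (5,1)='.' (+2 fires, +2 burnt)
Step 8: cell (5,1)='.' (+1 fires, +2 burnt)
Step 9: cell (5,1)='.' (+0 fires, +1 burnt)
  fire out at step 9

4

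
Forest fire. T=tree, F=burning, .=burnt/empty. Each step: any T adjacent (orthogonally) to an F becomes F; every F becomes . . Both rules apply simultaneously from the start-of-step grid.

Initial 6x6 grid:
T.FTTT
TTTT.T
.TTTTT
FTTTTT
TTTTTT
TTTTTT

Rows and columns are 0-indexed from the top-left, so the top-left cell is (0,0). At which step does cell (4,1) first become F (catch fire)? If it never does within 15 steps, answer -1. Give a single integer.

Step 1: cell (4,1)='T' (+4 fires, +2 burnt)
Step 2: cell (4,1)='F' (+8 fires, +4 burnt)
  -> target ignites at step 2
Step 3: cell (4,1)='.' (+6 fires, +8 burnt)
Step 4: cell (4,1)='.' (+6 fires, +6 burnt)
Step 5: cell (4,1)='.' (+4 fires, +6 burnt)
Step 6: cell (4,1)='.' (+2 fires, +4 burnt)
Step 7: cell (4,1)='.' (+1 fires, +2 burnt)
Step 8: cell (4,1)='.' (+0 fires, +1 burnt)
  fire out at step 8

2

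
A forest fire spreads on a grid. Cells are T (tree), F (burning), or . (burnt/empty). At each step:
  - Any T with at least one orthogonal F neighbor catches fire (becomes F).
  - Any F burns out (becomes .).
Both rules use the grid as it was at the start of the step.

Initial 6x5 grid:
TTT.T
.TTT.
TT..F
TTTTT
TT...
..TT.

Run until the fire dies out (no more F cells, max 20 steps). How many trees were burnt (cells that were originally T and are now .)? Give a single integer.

Step 1: +1 fires, +1 burnt (F count now 1)
Step 2: +1 fires, +1 burnt (F count now 1)
Step 3: +1 fires, +1 burnt (F count now 1)
Step 4: +1 fires, +1 burnt (F count now 1)
Step 5: +3 fires, +1 burnt (F count now 3)
Step 6: +3 fires, +3 burnt (F count now 3)
Step 7: +2 fires, +3 burnt (F count now 2)
Step 8: +3 fires, +2 burnt (F count now 3)
Step 9: +0 fires, +3 burnt (F count now 0)
Fire out after step 9
Initially T: 18, now '.': 27
Total burnt (originally-T cells now '.'): 15

Answer: 15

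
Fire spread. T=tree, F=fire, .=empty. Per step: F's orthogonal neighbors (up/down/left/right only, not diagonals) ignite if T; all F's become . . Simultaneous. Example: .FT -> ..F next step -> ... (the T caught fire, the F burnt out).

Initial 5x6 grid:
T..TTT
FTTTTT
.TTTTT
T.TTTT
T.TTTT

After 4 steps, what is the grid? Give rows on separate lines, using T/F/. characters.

Step 1: 2 trees catch fire, 1 burn out
  F..TTT
  .FTTTT
  .TTTTT
  T.TTTT
  T.TTTT
Step 2: 2 trees catch fire, 2 burn out
  ...TTT
  ..FTTT
  .FTTTT
  T.TTTT
  T.TTTT
Step 3: 2 trees catch fire, 2 burn out
  ...TTT
  ...FTT
  ..FTTT
  T.TTTT
  T.TTTT
Step 4: 4 trees catch fire, 2 burn out
  ...FTT
  ....FT
  ...FTT
  T.FTTT
  T.TTTT

...FTT
....FT
...FTT
T.FTTT
T.TTTT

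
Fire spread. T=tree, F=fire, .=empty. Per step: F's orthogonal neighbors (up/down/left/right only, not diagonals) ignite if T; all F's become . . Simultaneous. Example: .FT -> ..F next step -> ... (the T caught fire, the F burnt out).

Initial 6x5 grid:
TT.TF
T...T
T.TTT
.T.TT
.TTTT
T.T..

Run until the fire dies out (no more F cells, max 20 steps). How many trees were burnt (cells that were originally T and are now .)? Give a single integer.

Step 1: +2 fires, +1 burnt (F count now 2)
Step 2: +1 fires, +2 burnt (F count now 1)
Step 3: +2 fires, +1 burnt (F count now 2)
Step 4: +3 fires, +2 burnt (F count now 3)
Step 5: +1 fires, +3 burnt (F count now 1)
Step 6: +1 fires, +1 burnt (F count now 1)
Step 7: +2 fires, +1 burnt (F count now 2)
Step 8: +1 fires, +2 burnt (F count now 1)
Step 9: +0 fires, +1 burnt (F count now 0)
Fire out after step 9
Initially T: 18, now '.': 25
Total burnt (originally-T cells now '.'): 13

Answer: 13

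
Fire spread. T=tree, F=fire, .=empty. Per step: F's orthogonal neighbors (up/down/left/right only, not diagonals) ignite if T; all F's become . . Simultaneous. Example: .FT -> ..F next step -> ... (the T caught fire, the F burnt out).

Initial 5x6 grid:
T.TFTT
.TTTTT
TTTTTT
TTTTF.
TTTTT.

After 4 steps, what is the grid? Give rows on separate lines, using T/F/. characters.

Step 1: 6 trees catch fire, 2 burn out
  T.F.FT
  .TTFTT
  TTTTFT
  TTTF..
  TTTTF.
Step 2: 7 trees catch fire, 6 burn out
  T....F
  .TF.FT
  TTTF.F
  TTF...
  TTTF..
Step 3: 5 trees catch fire, 7 burn out
  T.....
  .F...F
  TTF...
  TF....
  TTF...
Step 4: 3 trees catch fire, 5 burn out
  T.....
  ......
  TF....
  F.....
  TF....

T.....
......
TF....
F.....
TF....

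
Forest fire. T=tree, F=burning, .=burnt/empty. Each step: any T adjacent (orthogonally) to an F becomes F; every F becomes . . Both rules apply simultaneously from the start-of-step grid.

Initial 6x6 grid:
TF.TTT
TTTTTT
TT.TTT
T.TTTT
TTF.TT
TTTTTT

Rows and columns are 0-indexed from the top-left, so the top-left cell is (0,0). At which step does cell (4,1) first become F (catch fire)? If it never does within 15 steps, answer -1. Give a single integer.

Step 1: cell (4,1)='F' (+5 fires, +2 burnt)
  -> target ignites at step 1
Step 2: cell (4,1)='.' (+7 fires, +5 burnt)
Step 3: cell (4,1)='.' (+7 fires, +7 burnt)
Step 4: cell (4,1)='.' (+6 fires, +7 burnt)
Step 5: cell (4,1)='.' (+4 fires, +6 burnt)
Step 6: cell (4,1)='.' (+1 fires, +4 burnt)
Step 7: cell (4,1)='.' (+0 fires, +1 burnt)
  fire out at step 7

1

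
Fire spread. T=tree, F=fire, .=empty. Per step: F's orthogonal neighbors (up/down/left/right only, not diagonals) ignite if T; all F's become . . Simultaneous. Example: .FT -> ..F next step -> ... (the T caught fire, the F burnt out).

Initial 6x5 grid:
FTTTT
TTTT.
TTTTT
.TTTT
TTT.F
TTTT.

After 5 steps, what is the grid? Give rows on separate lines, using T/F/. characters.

Step 1: 3 trees catch fire, 2 burn out
  .FTTT
  FTTT.
  TTTTT
  .TTTF
  TTT..
  TTTT.
Step 2: 5 trees catch fire, 3 burn out
  ..FTT
  .FTT.
  FTTTF
  .TTF.
  TTT..
  TTTT.
Step 3: 5 trees catch fire, 5 burn out
  ...FT
  ..FT.
  .FTF.
  .TF..
  TTT..
  TTTT.
Step 4: 5 trees catch fire, 5 burn out
  ....F
  ...F.
  ..F..
  .F...
  TTF..
  TTTT.
Step 5: 2 trees catch fire, 5 burn out
  .....
  .....
  .....
  .....
  TF...
  TTFT.

.....
.....
.....
.....
TF...
TTFT.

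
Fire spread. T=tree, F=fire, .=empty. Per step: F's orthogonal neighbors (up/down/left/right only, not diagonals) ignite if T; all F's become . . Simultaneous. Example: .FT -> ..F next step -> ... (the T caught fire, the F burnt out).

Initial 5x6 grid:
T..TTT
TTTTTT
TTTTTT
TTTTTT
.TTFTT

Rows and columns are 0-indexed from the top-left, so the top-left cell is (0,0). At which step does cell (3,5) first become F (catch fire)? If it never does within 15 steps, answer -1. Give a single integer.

Step 1: cell (3,5)='T' (+3 fires, +1 burnt)
Step 2: cell (3,5)='T' (+5 fires, +3 burnt)
Step 3: cell (3,5)='F' (+5 fires, +5 burnt)
  -> target ignites at step 3
Step 4: cell (3,5)='.' (+6 fires, +5 burnt)
Step 5: cell (3,5)='.' (+4 fires, +6 burnt)
Step 6: cell (3,5)='.' (+2 fires, +4 burnt)
Step 7: cell (3,5)='.' (+1 fires, +2 burnt)
Step 8: cell (3,5)='.' (+0 fires, +1 burnt)
  fire out at step 8

3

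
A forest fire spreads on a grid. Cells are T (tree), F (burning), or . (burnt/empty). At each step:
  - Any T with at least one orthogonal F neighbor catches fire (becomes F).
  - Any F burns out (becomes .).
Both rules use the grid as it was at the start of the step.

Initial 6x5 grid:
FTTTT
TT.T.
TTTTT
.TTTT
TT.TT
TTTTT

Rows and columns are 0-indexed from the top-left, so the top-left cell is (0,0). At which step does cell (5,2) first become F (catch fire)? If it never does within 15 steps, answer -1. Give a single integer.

Step 1: cell (5,2)='T' (+2 fires, +1 burnt)
Step 2: cell (5,2)='T' (+3 fires, +2 burnt)
Step 3: cell (5,2)='T' (+2 fires, +3 burnt)
Step 4: cell (5,2)='T' (+4 fires, +2 burnt)
Step 5: cell (5,2)='T' (+3 fires, +4 burnt)
Step 6: cell (5,2)='T' (+4 fires, +3 burnt)
Step 7: cell (5,2)='F' (+4 fires, +4 burnt)
  -> target ignites at step 7
Step 8: cell (5,2)='.' (+2 fires, +4 burnt)
Step 9: cell (5,2)='.' (+1 fires, +2 burnt)
Step 10: cell (5,2)='.' (+0 fires, +1 burnt)
  fire out at step 10

7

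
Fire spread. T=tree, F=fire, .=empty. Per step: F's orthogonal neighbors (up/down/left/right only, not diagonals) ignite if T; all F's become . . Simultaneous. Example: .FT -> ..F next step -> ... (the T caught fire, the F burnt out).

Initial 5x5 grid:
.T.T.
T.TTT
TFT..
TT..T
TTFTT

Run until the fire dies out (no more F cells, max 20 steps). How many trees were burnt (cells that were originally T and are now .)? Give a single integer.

Step 1: +5 fires, +2 burnt (F count now 5)
Step 2: +5 fires, +5 burnt (F count now 5)
Step 3: +2 fires, +5 burnt (F count now 2)
Step 4: +2 fires, +2 burnt (F count now 2)
Step 5: +0 fires, +2 burnt (F count now 0)
Fire out after step 5
Initially T: 15, now '.': 24
Total burnt (originally-T cells now '.'): 14

Answer: 14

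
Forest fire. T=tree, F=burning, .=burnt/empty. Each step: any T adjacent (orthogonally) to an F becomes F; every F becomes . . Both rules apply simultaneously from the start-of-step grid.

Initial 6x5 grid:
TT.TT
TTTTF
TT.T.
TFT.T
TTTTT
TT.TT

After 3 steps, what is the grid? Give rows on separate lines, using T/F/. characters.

Step 1: 6 trees catch fire, 2 burn out
  TT.TF
  TTTF.
  TF.T.
  F.F.T
  TFTTT
  TT.TT
Step 2: 8 trees catch fire, 6 burn out
  TT.F.
  TFF..
  F..F.
  ....T
  F.FTT
  TF.TT
Step 3: 4 trees catch fire, 8 burn out
  TF...
  F....
  .....
  ....T
  ...FT
  F..TT

TF...
F....
.....
....T
...FT
F..TT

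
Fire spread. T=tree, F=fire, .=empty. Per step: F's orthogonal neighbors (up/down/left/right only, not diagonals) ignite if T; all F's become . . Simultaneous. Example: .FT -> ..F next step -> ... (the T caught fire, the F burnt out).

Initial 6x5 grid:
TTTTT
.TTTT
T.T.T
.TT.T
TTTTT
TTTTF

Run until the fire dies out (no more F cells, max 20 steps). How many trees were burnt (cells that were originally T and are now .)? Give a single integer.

Answer: 23

Derivation:
Step 1: +2 fires, +1 burnt (F count now 2)
Step 2: +3 fires, +2 burnt (F count now 3)
Step 3: +3 fires, +3 burnt (F count now 3)
Step 4: +4 fires, +3 burnt (F count now 4)
Step 5: +5 fires, +4 burnt (F count now 5)
Step 6: +2 fires, +5 burnt (F count now 2)
Step 7: +2 fires, +2 burnt (F count now 2)
Step 8: +1 fires, +2 burnt (F count now 1)
Step 9: +1 fires, +1 burnt (F count now 1)
Step 10: +0 fires, +1 burnt (F count now 0)
Fire out after step 10
Initially T: 24, now '.': 29
Total burnt (originally-T cells now '.'): 23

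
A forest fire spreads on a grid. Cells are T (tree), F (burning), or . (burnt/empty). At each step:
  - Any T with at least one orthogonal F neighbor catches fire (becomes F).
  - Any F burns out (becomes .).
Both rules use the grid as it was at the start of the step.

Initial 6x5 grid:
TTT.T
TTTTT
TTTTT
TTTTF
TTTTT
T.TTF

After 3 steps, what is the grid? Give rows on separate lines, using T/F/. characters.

Step 1: 4 trees catch fire, 2 burn out
  TTT.T
  TTTTT
  TTTTF
  TTTF.
  TTTTF
  T.TF.
Step 2: 5 trees catch fire, 4 burn out
  TTT.T
  TTTTF
  TTTF.
  TTF..
  TTTF.
  T.F..
Step 3: 5 trees catch fire, 5 burn out
  TTT.F
  TTTF.
  TTF..
  TF...
  TTF..
  T....

TTT.F
TTTF.
TTF..
TF...
TTF..
T....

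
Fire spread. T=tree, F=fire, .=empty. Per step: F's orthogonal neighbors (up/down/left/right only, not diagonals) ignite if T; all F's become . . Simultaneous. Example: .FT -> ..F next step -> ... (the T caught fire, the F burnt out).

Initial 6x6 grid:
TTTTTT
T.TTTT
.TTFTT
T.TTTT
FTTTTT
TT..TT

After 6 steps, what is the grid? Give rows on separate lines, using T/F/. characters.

Step 1: 7 trees catch fire, 2 burn out
  TTTTTT
  T.TFTT
  .TF.FT
  F.TFTT
  .FTTTT
  FT..TT
Step 2: 10 trees catch fire, 7 burn out
  TTTFTT
  T.F.FT
  .F...F
  ..F.FT
  ..FFTT
  .F..TT
Step 3: 5 trees catch fire, 10 burn out
  TTF.FT
  T....F
  ......
  .....F
  ....FT
  ....TT
Step 4: 4 trees catch fire, 5 burn out
  TF...F
  T.....
  ......
  ......
  .....F
  ....FT
Step 5: 2 trees catch fire, 4 burn out
  F.....
  T.....
  ......
  ......
  ......
  .....F
Step 6: 1 trees catch fire, 2 burn out
  ......
  F.....
  ......
  ......
  ......
  ......

......
F.....
......
......
......
......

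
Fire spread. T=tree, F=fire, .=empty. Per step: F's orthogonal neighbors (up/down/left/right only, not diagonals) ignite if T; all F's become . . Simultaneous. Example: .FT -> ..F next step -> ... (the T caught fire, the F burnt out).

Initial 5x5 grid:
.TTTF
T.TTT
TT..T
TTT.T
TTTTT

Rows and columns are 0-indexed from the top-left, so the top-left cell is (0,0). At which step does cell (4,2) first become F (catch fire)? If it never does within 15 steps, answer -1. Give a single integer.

Step 1: cell (4,2)='T' (+2 fires, +1 burnt)
Step 2: cell (4,2)='T' (+3 fires, +2 burnt)
Step 3: cell (4,2)='T' (+3 fires, +3 burnt)
Step 4: cell (4,2)='T' (+1 fires, +3 burnt)
Step 5: cell (4,2)='T' (+1 fires, +1 burnt)
Step 6: cell (4,2)='F' (+1 fires, +1 burnt)
  -> target ignites at step 6
Step 7: cell (4,2)='.' (+2 fires, +1 burnt)
Step 8: cell (4,2)='.' (+2 fires, +2 burnt)
Step 9: cell (4,2)='.' (+2 fires, +2 burnt)
Step 10: cell (4,2)='.' (+1 fires, +2 burnt)
Step 11: cell (4,2)='.' (+1 fires, +1 burnt)
Step 12: cell (4,2)='.' (+0 fires, +1 burnt)
  fire out at step 12

6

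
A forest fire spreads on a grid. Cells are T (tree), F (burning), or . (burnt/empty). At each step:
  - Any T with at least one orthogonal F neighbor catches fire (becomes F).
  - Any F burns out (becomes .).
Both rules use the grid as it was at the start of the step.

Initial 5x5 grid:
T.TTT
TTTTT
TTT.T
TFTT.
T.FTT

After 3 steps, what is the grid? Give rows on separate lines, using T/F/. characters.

Step 1: 4 trees catch fire, 2 burn out
  T.TTT
  TTTTT
  TFT.T
  F.FT.
  T..FT
Step 2: 6 trees catch fire, 4 burn out
  T.TTT
  TFTTT
  F.F.T
  ...F.
  F...F
Step 3: 2 trees catch fire, 6 burn out
  T.TTT
  F.FTT
  ....T
  .....
  .....

T.TTT
F.FTT
....T
.....
.....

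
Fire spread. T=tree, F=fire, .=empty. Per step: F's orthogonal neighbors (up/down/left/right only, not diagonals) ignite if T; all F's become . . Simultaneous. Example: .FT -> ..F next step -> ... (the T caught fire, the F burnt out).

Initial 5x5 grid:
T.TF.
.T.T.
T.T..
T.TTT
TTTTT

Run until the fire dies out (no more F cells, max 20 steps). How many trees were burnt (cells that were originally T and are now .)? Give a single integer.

Step 1: +2 fires, +1 burnt (F count now 2)
Step 2: +0 fires, +2 burnt (F count now 0)
Fire out after step 2
Initially T: 15, now '.': 12
Total burnt (originally-T cells now '.'): 2

Answer: 2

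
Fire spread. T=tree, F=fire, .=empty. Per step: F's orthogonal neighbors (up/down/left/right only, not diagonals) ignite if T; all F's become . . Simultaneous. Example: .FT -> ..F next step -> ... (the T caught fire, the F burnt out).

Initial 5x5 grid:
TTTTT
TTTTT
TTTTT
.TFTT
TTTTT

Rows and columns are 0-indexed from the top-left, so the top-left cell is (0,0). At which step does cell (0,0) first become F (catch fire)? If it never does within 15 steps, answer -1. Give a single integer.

Step 1: cell (0,0)='T' (+4 fires, +1 burnt)
Step 2: cell (0,0)='T' (+6 fires, +4 burnt)
Step 3: cell (0,0)='T' (+7 fires, +6 burnt)
Step 4: cell (0,0)='T' (+4 fires, +7 burnt)
Step 5: cell (0,0)='F' (+2 fires, +4 burnt)
  -> target ignites at step 5
Step 6: cell (0,0)='.' (+0 fires, +2 burnt)
  fire out at step 6

5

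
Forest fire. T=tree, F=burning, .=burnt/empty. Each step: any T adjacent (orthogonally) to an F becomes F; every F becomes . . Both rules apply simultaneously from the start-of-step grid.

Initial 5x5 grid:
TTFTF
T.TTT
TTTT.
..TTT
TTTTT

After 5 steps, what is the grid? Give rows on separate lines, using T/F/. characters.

Step 1: 4 trees catch fire, 2 burn out
  TF.F.
  T.FTF
  TTTT.
  ..TTT
  TTTTT
Step 2: 3 trees catch fire, 4 burn out
  F....
  T..F.
  TTFT.
  ..TTT
  TTTTT
Step 3: 4 trees catch fire, 3 burn out
  .....
  F....
  TF.F.
  ..FTT
  TTTTT
Step 4: 3 trees catch fire, 4 burn out
  .....
  .....
  F....
  ...FT
  TTFTT
Step 5: 3 trees catch fire, 3 burn out
  .....
  .....
  .....
  ....F
  TF.FT

.....
.....
.....
....F
TF.FT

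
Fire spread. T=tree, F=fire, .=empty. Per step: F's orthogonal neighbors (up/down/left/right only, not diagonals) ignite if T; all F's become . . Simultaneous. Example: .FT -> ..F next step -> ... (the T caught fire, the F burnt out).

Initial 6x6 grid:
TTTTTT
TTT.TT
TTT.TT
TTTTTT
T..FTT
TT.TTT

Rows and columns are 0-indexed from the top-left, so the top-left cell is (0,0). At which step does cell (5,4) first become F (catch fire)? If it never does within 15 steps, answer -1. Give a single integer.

Step 1: cell (5,4)='T' (+3 fires, +1 burnt)
Step 2: cell (5,4)='F' (+4 fires, +3 burnt)
  -> target ignites at step 2
Step 3: cell (5,4)='.' (+5 fires, +4 burnt)
Step 4: cell (5,4)='.' (+5 fires, +5 burnt)
Step 5: cell (5,4)='.' (+6 fires, +5 burnt)
Step 6: cell (5,4)='.' (+5 fires, +6 burnt)
Step 7: cell (5,4)='.' (+2 fires, +5 burnt)
Step 8: cell (5,4)='.' (+0 fires, +2 burnt)
  fire out at step 8

2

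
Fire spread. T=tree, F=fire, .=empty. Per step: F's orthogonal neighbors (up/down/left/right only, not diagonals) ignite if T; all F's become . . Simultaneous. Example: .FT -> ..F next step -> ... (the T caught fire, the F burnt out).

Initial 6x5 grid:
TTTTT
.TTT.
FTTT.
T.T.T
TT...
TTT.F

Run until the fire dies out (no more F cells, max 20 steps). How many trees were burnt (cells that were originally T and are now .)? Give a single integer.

Answer: 18

Derivation:
Step 1: +2 fires, +2 burnt (F count now 2)
Step 2: +3 fires, +2 burnt (F count now 3)
Step 3: +6 fires, +3 burnt (F count now 6)
Step 4: +4 fires, +6 burnt (F count now 4)
Step 5: +2 fires, +4 burnt (F count now 2)
Step 6: +1 fires, +2 burnt (F count now 1)
Step 7: +0 fires, +1 burnt (F count now 0)
Fire out after step 7
Initially T: 19, now '.': 29
Total burnt (originally-T cells now '.'): 18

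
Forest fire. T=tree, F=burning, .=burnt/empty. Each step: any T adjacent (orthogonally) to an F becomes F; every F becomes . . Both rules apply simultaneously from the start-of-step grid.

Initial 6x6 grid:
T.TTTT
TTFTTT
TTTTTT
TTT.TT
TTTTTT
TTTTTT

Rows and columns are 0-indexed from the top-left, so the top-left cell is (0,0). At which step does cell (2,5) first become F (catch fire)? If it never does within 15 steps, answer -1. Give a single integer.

Step 1: cell (2,5)='T' (+4 fires, +1 burnt)
Step 2: cell (2,5)='T' (+6 fires, +4 burnt)
Step 3: cell (2,5)='T' (+7 fires, +6 burnt)
Step 4: cell (2,5)='F' (+7 fires, +7 burnt)
  -> target ignites at step 4
Step 5: cell (2,5)='.' (+5 fires, +7 burnt)
Step 6: cell (2,5)='.' (+3 fires, +5 burnt)
Step 7: cell (2,5)='.' (+1 fires, +3 burnt)
Step 8: cell (2,5)='.' (+0 fires, +1 burnt)
  fire out at step 8

4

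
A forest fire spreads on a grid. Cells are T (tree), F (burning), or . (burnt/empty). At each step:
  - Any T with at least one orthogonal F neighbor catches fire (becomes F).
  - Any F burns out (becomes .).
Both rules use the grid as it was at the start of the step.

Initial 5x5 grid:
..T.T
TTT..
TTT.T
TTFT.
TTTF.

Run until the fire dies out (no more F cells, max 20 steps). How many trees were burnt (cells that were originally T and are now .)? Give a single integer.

Step 1: +4 fires, +2 burnt (F count now 4)
Step 2: +4 fires, +4 burnt (F count now 4)
Step 3: +4 fires, +4 burnt (F count now 4)
Step 4: +1 fires, +4 burnt (F count now 1)
Step 5: +0 fires, +1 burnt (F count now 0)
Fire out after step 5
Initially T: 15, now '.': 23
Total burnt (originally-T cells now '.'): 13

Answer: 13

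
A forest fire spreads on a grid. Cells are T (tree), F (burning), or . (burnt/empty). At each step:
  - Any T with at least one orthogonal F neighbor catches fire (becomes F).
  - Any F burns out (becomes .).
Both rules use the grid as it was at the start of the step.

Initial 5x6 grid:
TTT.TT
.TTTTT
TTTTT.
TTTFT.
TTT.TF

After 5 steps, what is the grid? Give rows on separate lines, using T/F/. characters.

Step 1: 4 trees catch fire, 2 burn out
  TTT.TT
  .TTTTT
  TTTFT.
  TTF.F.
  TTT.F.
Step 2: 5 trees catch fire, 4 burn out
  TTT.TT
  .TTFTT
  TTF.F.
  TF....
  TTF...
Step 3: 5 trees catch fire, 5 burn out
  TTT.TT
  .TF.FT
  TF....
  F.....
  TF....
Step 4: 6 trees catch fire, 5 burn out
  TTF.FT
  .F...F
  F.....
  ......
  F.....
Step 5: 2 trees catch fire, 6 burn out
  TF...F
  ......
  ......
  ......
  ......

TF...F
......
......
......
......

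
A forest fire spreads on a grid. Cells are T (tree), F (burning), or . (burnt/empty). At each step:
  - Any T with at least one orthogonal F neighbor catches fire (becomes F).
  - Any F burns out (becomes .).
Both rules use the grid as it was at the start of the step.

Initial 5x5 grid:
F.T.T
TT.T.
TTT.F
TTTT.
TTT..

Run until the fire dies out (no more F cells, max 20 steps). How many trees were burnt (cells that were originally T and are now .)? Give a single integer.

Answer: 12

Derivation:
Step 1: +1 fires, +2 burnt (F count now 1)
Step 2: +2 fires, +1 burnt (F count now 2)
Step 3: +2 fires, +2 burnt (F count now 2)
Step 4: +3 fires, +2 burnt (F count now 3)
Step 5: +2 fires, +3 burnt (F count now 2)
Step 6: +2 fires, +2 burnt (F count now 2)
Step 7: +0 fires, +2 burnt (F count now 0)
Fire out after step 7
Initially T: 15, now '.': 22
Total burnt (originally-T cells now '.'): 12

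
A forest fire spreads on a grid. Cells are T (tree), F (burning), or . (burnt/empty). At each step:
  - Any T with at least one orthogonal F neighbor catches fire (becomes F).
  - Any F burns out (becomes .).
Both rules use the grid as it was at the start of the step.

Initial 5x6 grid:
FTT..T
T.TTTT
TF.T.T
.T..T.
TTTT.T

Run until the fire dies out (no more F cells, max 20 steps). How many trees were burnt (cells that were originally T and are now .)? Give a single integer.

Answer: 16

Derivation:
Step 1: +4 fires, +2 burnt (F count now 4)
Step 2: +2 fires, +4 burnt (F count now 2)
Step 3: +3 fires, +2 burnt (F count now 3)
Step 4: +2 fires, +3 burnt (F count now 2)
Step 5: +2 fires, +2 burnt (F count now 2)
Step 6: +1 fires, +2 burnt (F count now 1)
Step 7: +2 fires, +1 burnt (F count now 2)
Step 8: +0 fires, +2 burnt (F count now 0)
Fire out after step 8
Initially T: 18, now '.': 28
Total burnt (originally-T cells now '.'): 16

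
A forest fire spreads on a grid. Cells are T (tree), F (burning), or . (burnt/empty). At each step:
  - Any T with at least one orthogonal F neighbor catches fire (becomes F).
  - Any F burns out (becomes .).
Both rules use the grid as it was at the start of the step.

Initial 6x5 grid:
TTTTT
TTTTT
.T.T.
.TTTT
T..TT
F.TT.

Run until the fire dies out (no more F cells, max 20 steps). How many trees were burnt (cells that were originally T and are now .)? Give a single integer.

Answer: 1

Derivation:
Step 1: +1 fires, +1 burnt (F count now 1)
Step 2: +0 fires, +1 burnt (F count now 0)
Fire out after step 2
Initially T: 21, now '.': 10
Total burnt (originally-T cells now '.'): 1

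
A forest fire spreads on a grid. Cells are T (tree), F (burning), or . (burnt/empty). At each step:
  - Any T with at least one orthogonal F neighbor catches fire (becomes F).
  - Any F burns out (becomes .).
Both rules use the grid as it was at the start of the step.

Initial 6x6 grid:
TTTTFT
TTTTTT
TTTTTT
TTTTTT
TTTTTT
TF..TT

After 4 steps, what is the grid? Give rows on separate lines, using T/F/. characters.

Step 1: 5 trees catch fire, 2 burn out
  TTTF.F
  TTTTFT
  TTTTTT
  TTTTTT
  TFTTTT
  F...TT
Step 2: 7 trees catch fire, 5 burn out
  TTF...
  TTTF.F
  TTTTFT
  TFTTTT
  F.FTTT
  ....TT
Step 3: 9 trees catch fire, 7 burn out
  TF....
  TTF...
  TFTF.F
  F.FTFT
  ...FTT
  ....TT
Step 4: 7 trees catch fire, 9 burn out
  F.....
  TF....
  F.F...
  ...F.F
  ....FT
  ....TT

F.....
TF....
F.F...
...F.F
....FT
....TT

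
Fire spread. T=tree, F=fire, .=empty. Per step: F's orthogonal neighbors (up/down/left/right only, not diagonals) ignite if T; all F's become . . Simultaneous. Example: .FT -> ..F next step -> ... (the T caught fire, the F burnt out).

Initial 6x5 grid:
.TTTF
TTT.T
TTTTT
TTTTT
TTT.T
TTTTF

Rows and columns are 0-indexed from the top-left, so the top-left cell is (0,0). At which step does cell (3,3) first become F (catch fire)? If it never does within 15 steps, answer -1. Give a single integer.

Step 1: cell (3,3)='T' (+4 fires, +2 burnt)
Step 2: cell (3,3)='T' (+4 fires, +4 burnt)
Step 3: cell (3,3)='F' (+6 fires, +4 burnt)
  -> target ignites at step 3
Step 4: cell (3,3)='.' (+5 fires, +6 burnt)
Step 5: cell (3,3)='.' (+4 fires, +5 burnt)
Step 6: cell (3,3)='.' (+2 fires, +4 burnt)
Step 7: cell (3,3)='.' (+0 fires, +2 burnt)
  fire out at step 7

3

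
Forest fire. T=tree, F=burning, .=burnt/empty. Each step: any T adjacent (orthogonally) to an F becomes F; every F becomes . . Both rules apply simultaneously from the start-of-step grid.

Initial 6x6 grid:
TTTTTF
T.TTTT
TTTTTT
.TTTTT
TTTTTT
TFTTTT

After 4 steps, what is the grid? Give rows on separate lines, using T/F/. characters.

Step 1: 5 trees catch fire, 2 burn out
  TTTTF.
  T.TTTF
  TTTTTT
  .TTTTT
  TFTTTT
  F.FTTT
Step 2: 7 trees catch fire, 5 burn out
  TTTF..
  T.TTF.
  TTTTTF
  .FTTTT
  F.FTTT
  ...FTT
Step 3: 8 trees catch fire, 7 burn out
  TTF...
  T.TF..
  TFTTF.
  ..FTTF
  ...FTT
  ....FT
Step 4: 10 trees catch fire, 8 burn out
  TF....
  T.F...
  F.FF..
  ...FF.
  ....FF
  .....F

TF....
T.F...
F.FF..
...FF.
....FF
.....F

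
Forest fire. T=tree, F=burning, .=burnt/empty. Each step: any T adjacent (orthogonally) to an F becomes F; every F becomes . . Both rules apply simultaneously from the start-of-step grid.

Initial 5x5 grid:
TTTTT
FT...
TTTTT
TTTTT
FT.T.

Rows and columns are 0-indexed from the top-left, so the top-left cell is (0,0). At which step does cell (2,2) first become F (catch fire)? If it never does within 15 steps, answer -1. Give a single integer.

Step 1: cell (2,2)='T' (+5 fires, +2 burnt)
Step 2: cell (2,2)='T' (+3 fires, +5 burnt)
Step 3: cell (2,2)='F' (+3 fires, +3 burnt)
  -> target ignites at step 3
Step 4: cell (2,2)='.' (+3 fires, +3 burnt)
Step 5: cell (2,2)='.' (+4 fires, +3 burnt)
Step 6: cell (2,2)='.' (+0 fires, +4 burnt)
  fire out at step 6

3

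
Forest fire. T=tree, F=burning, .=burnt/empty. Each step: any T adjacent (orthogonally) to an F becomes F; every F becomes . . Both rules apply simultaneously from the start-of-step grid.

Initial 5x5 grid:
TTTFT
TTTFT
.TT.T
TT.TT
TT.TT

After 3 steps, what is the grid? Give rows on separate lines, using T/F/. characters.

Step 1: 4 trees catch fire, 2 burn out
  TTF.F
  TTF.F
  .TT.T
  TT.TT
  TT.TT
Step 2: 4 trees catch fire, 4 burn out
  TF...
  TF...
  .TF.F
  TT.TT
  TT.TT
Step 3: 4 trees catch fire, 4 burn out
  F....
  F....
  .F...
  TT.TF
  TT.TT

F....
F....
.F...
TT.TF
TT.TT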